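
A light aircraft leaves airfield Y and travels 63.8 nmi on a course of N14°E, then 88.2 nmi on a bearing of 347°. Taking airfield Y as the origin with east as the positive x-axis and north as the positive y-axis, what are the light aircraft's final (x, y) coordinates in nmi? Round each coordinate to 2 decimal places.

(-4.41, 147.84)

Leg 1 (N14°E, 63.8 nmi): east 63.8 sin 14° = 15.43, north 63.8 cos 14° = 61.90
Leg 2 (347°, 88.2 nmi): east 88.2 sin 347° = -19.84, north 88.2 cos 347° = 85.94
Summing: -4.41 nmi east, 147.84 nmi north → (-4.41, 147.84).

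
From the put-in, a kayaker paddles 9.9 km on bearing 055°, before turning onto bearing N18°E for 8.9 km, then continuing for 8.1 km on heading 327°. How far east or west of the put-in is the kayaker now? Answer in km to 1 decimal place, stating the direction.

6.4 km east

Leg 1 (055°, 9.9 km): east 9.9 sin 55° = 8.11, north 9.9 cos 55° = 5.68
Leg 2 (N18°E, 8.9 km): east 8.9 sin 18° = 2.75, north 8.9 cos 18° = 8.46
Leg 3 (327°, 8.1 km): east 8.1 sin 327° = -4.41, north 8.1 cos 327° = 6.79
Net east component: 6.45 km.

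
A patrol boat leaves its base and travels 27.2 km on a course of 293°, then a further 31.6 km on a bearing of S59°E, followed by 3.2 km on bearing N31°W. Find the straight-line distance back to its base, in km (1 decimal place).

Leg 1 (293°, 27.2 km): east 27.2 sin 293° = -25.04, north 27.2 cos 293° = 10.63
Leg 2 (S59°E, 31.6 km): east 31.6 sin 121° = 27.09, north 31.6 cos 121° = -16.28
Leg 3 (N31°W, 3.2 km): east 3.2 sin 329° = -1.65, north 3.2 cos 329° = 2.74
Net: 0.40 east, -2.90 north. Distance = √((0.40)² + (-2.90)²) = 2.932 km.

2.9 km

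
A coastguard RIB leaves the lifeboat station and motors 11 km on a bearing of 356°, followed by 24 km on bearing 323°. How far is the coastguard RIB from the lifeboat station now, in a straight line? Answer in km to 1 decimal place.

33.8 km

Leg 1 (356°, 11 km): east 11 sin 356° = -0.77, north 11 cos 356° = 10.97
Leg 2 (323°, 24 km): east 24 sin 323° = -14.44, north 24 cos 323° = 19.17
Net: -15.21 east, 30.14 north. Distance = √((-15.21)² + (30.14)²) = 33.761 km.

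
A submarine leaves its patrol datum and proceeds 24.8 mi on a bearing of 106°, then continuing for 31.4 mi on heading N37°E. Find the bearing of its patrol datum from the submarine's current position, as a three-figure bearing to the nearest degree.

247°

Leg 1 (106°, 24.8 mi): east 24.8 sin 106° = 23.84, north 24.8 cos 106° = -6.84
Leg 2 (N37°E, 31.4 mi): east 31.4 sin 37° = 18.90, north 31.4 cos 37° = 25.08
Net displacement: 42.74 east, 18.24 north. Direction back to start is (-42.74, -18.24): bearing = atan2(-42.74, -18.24) mod 360° = 246.89° ≈ 247°.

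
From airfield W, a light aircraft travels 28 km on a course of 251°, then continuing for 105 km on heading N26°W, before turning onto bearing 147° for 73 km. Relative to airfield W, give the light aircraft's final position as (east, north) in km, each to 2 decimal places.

(-32.74, 24.03)

Leg 1 (251°, 28 km): east 28 sin 251° = -26.47, north 28 cos 251° = -9.12
Leg 2 (N26°W, 105 km): east 105 sin 334° = -46.03, north 105 cos 334° = 94.37
Leg 3 (147°, 73 km): east 73 sin 147° = 39.76, north 73 cos 147° = -61.22
Summing: -32.74 km east, 24.03 km north → (-32.74, 24.03).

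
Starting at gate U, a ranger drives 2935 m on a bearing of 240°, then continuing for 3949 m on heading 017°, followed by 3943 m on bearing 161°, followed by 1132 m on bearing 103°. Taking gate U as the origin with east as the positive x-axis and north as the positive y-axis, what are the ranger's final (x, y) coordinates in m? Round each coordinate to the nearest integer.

Leg 1 (240°, 2935 m): east 2935 sin 240° = -2541.78, north 2935 cos 240° = -1467.50
Leg 2 (017°, 3949 m): east 3949 sin 17° = 1154.58, north 3949 cos 17° = 3776.45
Leg 3 (161°, 3943 m): east 3943 sin 161° = 1283.72, north 3943 cos 161° = -3728.18
Leg 4 (103°, 1132 m): east 1132 sin 103° = 1102.99, north 1132 cos 103° = -254.64
Summing: 999.49 m east, -1673.88 m north → (999, -1674).

(999, -1674)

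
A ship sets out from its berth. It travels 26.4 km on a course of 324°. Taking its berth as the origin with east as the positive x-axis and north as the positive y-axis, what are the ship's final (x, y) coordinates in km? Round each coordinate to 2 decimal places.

(-15.52, 21.36)

Leg 1 (324°, 26.4 km): east 26.4 sin 324° = -15.52, north 26.4 cos 324° = 21.36
Summing: -15.52 km east, 21.36 km north → (-15.52, 21.36).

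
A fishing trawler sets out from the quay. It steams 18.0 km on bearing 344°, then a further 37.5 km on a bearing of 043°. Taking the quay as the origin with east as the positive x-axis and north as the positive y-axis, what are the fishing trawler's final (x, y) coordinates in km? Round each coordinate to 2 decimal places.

(20.61, 44.73)

Leg 1 (344°, 18.0 km): east 18.0 sin 344° = -4.96, north 18.0 cos 344° = 17.30
Leg 2 (043°, 37.5 km): east 37.5 sin 43° = 25.57, north 37.5 cos 43° = 27.43
Summing: 20.61 km east, 44.73 km north → (20.61, 44.73).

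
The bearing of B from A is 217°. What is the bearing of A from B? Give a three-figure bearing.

037°

Back-bearing = 217° − 180° = 037°.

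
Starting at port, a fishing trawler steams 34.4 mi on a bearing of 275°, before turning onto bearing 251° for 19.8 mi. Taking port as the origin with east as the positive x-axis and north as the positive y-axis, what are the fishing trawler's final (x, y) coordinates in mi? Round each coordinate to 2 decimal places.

Leg 1 (275°, 34.4 mi): east 34.4 sin 275° = -34.27, north 34.4 cos 275° = 3.00
Leg 2 (251°, 19.8 mi): east 19.8 sin 251° = -18.72, north 19.8 cos 251° = -6.45
Summing: -52.99 mi east, -3.45 mi north → (-52.99, -3.45).

(-52.99, -3.45)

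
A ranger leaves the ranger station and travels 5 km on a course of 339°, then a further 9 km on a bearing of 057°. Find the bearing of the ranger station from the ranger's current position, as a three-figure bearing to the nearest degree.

Leg 1 (339°, 5 km): east 5 sin 339° = -1.79, north 5 cos 339° = 4.67
Leg 2 (057°, 9 km): east 9 sin 57° = 7.55, north 9 cos 57° = 4.90
Net displacement: 5.76 east, 9.57 north. Direction back to start is (-5.76, -9.57): bearing = atan2(-5.76, -9.57) mod 360° = 211.03° ≈ 211°.

211°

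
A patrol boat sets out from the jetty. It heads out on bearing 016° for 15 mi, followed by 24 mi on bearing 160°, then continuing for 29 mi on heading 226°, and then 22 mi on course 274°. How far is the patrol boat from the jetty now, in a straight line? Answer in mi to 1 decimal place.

40.5 mi

Leg 1 (016°, 15 mi): east 15 sin 16° = 4.13, north 15 cos 16° = 14.42
Leg 2 (160°, 24 mi): east 24 sin 160° = 8.21, north 24 cos 160° = -22.55
Leg 3 (226°, 29 mi): east 29 sin 226° = -20.86, north 29 cos 226° = -20.15
Leg 4 (274°, 22 mi): east 22 sin 274° = -21.95, north 22 cos 274° = 1.53
Net: -30.46 east, -26.74 north. Distance = √((-30.46)² + (-26.74)²) = 40.538 mi.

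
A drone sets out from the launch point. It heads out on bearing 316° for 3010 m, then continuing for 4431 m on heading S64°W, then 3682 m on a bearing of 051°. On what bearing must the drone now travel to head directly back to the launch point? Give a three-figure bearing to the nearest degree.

128°

Leg 1 (316°, 3010 m): east 3010 sin 316° = -2090.92, north 3010 cos 316° = 2165.21
Leg 2 (S64°W, 4431 m): east 4431 sin 244° = -3982.56, north 4431 cos 244° = -1942.42
Leg 3 (051°, 3682 m): east 3682 sin 51° = 2861.45, north 3682 cos 51° = 2317.16
Net displacement: -3212.03 east, 2539.95 north. Direction back to start is (3212.03, -2539.95): bearing = atan2(3212.03, -2539.95) mod 360° = 128.34° ≈ 128°.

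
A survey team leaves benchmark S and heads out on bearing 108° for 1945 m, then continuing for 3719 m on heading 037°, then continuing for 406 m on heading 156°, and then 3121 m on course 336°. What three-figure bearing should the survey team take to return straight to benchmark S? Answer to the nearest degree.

Leg 1 (108°, 1945 m): east 1945 sin 108° = 1849.80, north 1945 cos 108° = -601.04
Leg 2 (037°, 3719 m): east 3719 sin 37° = 2238.15, north 3719 cos 37° = 2970.13
Leg 3 (156°, 406 m): east 406 sin 156° = 165.14, north 406 cos 156° = -370.90
Leg 4 (336°, 3121 m): east 3121 sin 336° = -1269.43, north 3121 cos 336° = 2851.18
Net displacement: 2983.67 east, 4849.36 north. Direction back to start is (-2983.67, -4849.36): bearing = atan2(-2983.67, -4849.36) mod 360° = 211.60° ≈ 212°.

212°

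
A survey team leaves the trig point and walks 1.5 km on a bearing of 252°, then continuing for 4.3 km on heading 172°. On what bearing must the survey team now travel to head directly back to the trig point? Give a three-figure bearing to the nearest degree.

010°

Leg 1 (252°, 1.5 km): east 1.5 sin 252° = -1.43, north 1.5 cos 252° = -0.46
Leg 2 (172°, 4.3 km): east 4.3 sin 172° = 0.60, north 4.3 cos 172° = -4.26
Net displacement: -0.83 east, -4.72 north. Direction back to start is (0.83, 4.72): bearing = atan2(0.83, 4.72) mod 360° = 9.95° ≈ 010°.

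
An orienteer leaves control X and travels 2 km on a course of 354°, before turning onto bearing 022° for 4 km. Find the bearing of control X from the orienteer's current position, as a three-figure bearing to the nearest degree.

193°

Leg 1 (354°, 2 km): east 2 sin 354° = -0.21, north 2 cos 354° = 1.99
Leg 2 (022°, 4 km): east 4 sin 22° = 1.50, north 4 cos 22° = 3.71
Net displacement: 1.29 east, 5.70 north. Direction back to start is (-1.29, -5.70): bearing = atan2(-1.29, -5.70) mod 360° = 192.75° ≈ 193°.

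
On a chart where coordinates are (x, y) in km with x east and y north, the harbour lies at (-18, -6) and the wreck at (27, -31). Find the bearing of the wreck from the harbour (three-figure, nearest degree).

119°

Δeast = 27 − -18 = 45.00; Δnorth = -31 − -6 = -25.00.
Bearing = atan2(Δeast, Δnorth) mod 360° = 119.05° ≈ 119°.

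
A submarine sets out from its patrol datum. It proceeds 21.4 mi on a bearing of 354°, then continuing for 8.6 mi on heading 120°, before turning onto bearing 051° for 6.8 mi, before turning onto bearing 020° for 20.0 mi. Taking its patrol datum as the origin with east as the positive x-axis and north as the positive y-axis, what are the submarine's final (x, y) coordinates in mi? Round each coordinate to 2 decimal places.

Leg 1 (354°, 21.4 mi): east 21.4 sin 354° = -2.24, north 21.4 cos 354° = 21.28
Leg 2 (120°, 8.6 mi): east 8.6 sin 120° = 7.45, north 8.6 cos 120° = -4.30
Leg 3 (051°, 6.8 mi): east 6.8 sin 51° = 5.28, north 6.8 cos 51° = 4.28
Leg 4 (020°, 20.0 mi): east 20.0 sin 20° = 6.84, north 20.0 cos 20° = 18.79
Summing: 17.34 mi east, 40.06 mi north → (17.34, 40.06).

(17.34, 40.06)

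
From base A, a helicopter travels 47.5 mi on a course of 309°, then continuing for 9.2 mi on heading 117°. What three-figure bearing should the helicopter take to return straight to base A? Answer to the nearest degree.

132°

Leg 1 (309°, 47.5 mi): east 47.5 sin 309° = -36.91, north 47.5 cos 309° = 29.89
Leg 2 (117°, 9.2 mi): east 9.2 sin 117° = 8.20, north 9.2 cos 117° = -4.18
Net displacement: -28.72 east, 25.72 north. Direction back to start is (28.72, -25.72): bearing = atan2(28.72, -25.72) mod 360° = 131.84° ≈ 132°.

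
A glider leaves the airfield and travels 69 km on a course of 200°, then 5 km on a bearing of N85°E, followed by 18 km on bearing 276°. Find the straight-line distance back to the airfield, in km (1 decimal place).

Leg 1 (200°, 69 km): east 69 sin 200° = -23.60, north 69 cos 200° = -64.84
Leg 2 (N85°E, 5 km): east 5 sin 85° = 4.98, north 5 cos 85° = 0.44
Leg 3 (276°, 18 km): east 18 sin 276° = -17.90, north 18 cos 276° = 1.88
Net: -36.52 east, -62.52 north. Distance = √((-36.52)² + (-62.52)²) = 72.406 km.

72.4 km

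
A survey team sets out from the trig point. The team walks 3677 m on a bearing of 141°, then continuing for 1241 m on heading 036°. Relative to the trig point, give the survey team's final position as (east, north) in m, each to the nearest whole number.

Leg 1 (141°, 3677 m): east 3677 sin 141° = 2314.01, north 3677 cos 141° = -2857.57
Leg 2 (036°, 1241 m): east 1241 sin 36° = 729.44, north 1241 cos 36° = 1003.99
Summing: 3043.45 m east, -1853.58 m north → (3043, -1854).

(3043, -1854)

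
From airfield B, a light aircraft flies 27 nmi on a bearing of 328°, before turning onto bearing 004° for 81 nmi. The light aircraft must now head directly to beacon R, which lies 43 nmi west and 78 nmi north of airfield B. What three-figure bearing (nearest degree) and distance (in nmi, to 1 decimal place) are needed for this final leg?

Leg 1 (328°, 27 nmi): east 27 sin 328° = -14.31, north 27 cos 328° = 22.90
Leg 2 (004°, 81 nmi): east 81 sin 4° = 5.65, north 81 cos 4° = 80.80
Current position: (-8.66, 103.70). Target: (-43, 78). Remaining: Δeast = -34.34, Δnorth = -25.70.
Bearing = atan2(-34.34, -25.70) mod 360° = 233.19°; distance = √((-34.34)² + (-25.70)²) = 42.894 nmi.

233°, 42.9 nmi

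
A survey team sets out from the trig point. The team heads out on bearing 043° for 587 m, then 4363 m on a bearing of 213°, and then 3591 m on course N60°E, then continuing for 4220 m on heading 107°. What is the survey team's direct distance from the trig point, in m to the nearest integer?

5818 m

Leg 1 (043°, 587 m): east 587 sin 43° = 400.33, north 587 cos 43° = 429.30
Leg 2 (213°, 4363 m): east 4363 sin 213° = -2376.26, north 4363 cos 213° = -3659.12
Leg 3 (N60°E, 3591 m): east 3591 sin 60° = 3109.90, north 3591 cos 60° = 1795.50
Leg 4 (107°, 4220 m): east 4220 sin 107° = 4035.61, north 4220 cos 107° = -1233.81
Net: 5169.58 east, -2668.12 north. Distance = √((5169.58)² + (-2668.12)²) = 5817.508 m.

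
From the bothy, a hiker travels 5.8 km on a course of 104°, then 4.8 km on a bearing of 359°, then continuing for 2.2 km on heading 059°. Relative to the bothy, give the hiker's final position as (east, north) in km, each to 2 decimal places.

(7.43, 4.53)

Leg 1 (104°, 5.8 km): east 5.8 sin 104° = 5.63, north 5.8 cos 104° = -1.40
Leg 2 (359°, 4.8 km): east 4.8 sin 359° = -0.08, north 4.8 cos 359° = 4.80
Leg 3 (059°, 2.2 km): east 2.2 sin 59° = 1.89, north 2.2 cos 59° = 1.13
Summing: 7.43 km east, 4.53 km north → (7.43, 4.53).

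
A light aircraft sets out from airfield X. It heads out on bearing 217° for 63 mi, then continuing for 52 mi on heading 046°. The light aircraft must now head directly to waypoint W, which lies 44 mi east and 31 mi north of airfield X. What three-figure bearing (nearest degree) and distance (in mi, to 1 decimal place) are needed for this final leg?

Leg 1 (217°, 63 mi): east 63 sin 217° = -37.91, north 63 cos 217° = -50.31
Leg 2 (046°, 52 mi): east 52 sin 46° = 37.41, north 52 cos 46° = 36.12
Current position: (-0.51, -14.19). Target: (44, 31). Remaining: Δeast = 44.51, Δnorth = 45.19.
Bearing = atan2(44.51, 45.19) mod 360° = 44.56°; distance = √((44.51)² + (45.19)²) = 63.430 mi.

045°, 63.4 mi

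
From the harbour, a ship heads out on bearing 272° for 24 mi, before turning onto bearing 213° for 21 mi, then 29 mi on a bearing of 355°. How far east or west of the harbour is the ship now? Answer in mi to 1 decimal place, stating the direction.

38.0 mi west

Leg 1 (272°, 24 mi): east 24 sin 272° = -23.99, north 24 cos 272° = 0.84
Leg 2 (213°, 21 mi): east 21 sin 213° = -11.44, north 21 cos 213° = -17.61
Leg 3 (355°, 29 mi): east 29 sin 355° = -2.53, north 29 cos 355° = 28.89
Net east component: -37.95 mi.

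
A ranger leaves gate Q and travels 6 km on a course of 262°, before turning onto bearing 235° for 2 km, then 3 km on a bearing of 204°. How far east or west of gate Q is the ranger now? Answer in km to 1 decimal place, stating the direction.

8.8 km west

Leg 1 (262°, 6 km): east 6 sin 262° = -5.94, north 6 cos 262° = -0.84
Leg 2 (235°, 2 km): east 2 sin 235° = -1.64, north 2 cos 235° = -1.15
Leg 3 (204°, 3 km): east 3 sin 204° = -1.22, north 3 cos 204° = -2.74
Net east component: -8.80 km.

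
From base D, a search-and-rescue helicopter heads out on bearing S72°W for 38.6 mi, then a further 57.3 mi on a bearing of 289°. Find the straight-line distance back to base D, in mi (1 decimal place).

91.1 mi

Leg 1 (S72°W, 38.6 mi): east 38.6 sin 252° = -36.71, north 38.6 cos 252° = -11.93
Leg 2 (289°, 57.3 mi): east 57.3 sin 289° = -54.18, north 57.3 cos 289° = 18.66
Net: -90.89 east, 6.73 north. Distance = √((-90.89)² + (6.73)²) = 91.138 mi.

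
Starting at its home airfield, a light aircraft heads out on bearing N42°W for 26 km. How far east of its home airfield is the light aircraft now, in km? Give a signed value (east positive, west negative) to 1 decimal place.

-17.4 km

Leg 1 (N42°W, 26 km): east 26 sin 318° = -17.40, north 26 cos 318° = 19.32
Net east component: -17.40 km.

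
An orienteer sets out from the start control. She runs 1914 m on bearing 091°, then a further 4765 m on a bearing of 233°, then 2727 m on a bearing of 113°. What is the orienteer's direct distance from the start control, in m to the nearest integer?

Leg 1 (091°, 1914 m): east 1914 sin 91° = 1913.71, north 1914 cos 91° = -33.40
Leg 2 (233°, 4765 m): east 4765 sin 233° = -3805.50, north 4765 cos 233° = -2867.65
Leg 3 (113°, 2727 m): east 2727 sin 113° = 2510.22, north 2727 cos 113° = -1065.52
Net: 618.43 east, -3966.58 north. Distance = √((618.43)² + (-3966.58)²) = 4014.496 m.

4014 m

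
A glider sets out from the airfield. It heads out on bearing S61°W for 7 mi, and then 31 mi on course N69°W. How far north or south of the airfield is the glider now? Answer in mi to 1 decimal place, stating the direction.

Leg 1 (S61°W, 7 mi): east 7 sin 241° = -6.12, north 7 cos 241° = -3.39
Leg 2 (N69°W, 31 mi): east 31 sin 291° = -28.94, north 31 cos 291° = 11.11
Net north component: 7.72 mi.

7.7 mi north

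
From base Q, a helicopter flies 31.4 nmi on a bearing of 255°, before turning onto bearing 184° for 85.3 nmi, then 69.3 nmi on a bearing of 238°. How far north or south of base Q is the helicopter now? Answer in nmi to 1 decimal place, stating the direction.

Leg 1 (255°, 31.4 nmi): east 31.4 sin 255° = -30.33, north 31.4 cos 255° = -8.13
Leg 2 (184°, 85.3 nmi): east 85.3 sin 184° = -5.95, north 85.3 cos 184° = -85.09
Leg 3 (238°, 69.3 nmi): east 69.3 sin 238° = -58.77, north 69.3 cos 238° = -36.72
Net north component: -129.94 nmi.

129.9 nmi south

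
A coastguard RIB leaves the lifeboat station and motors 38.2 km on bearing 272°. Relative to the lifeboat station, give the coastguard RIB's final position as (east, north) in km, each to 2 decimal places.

(-38.18, 1.33)

Leg 1 (272°, 38.2 km): east 38.2 sin 272° = -38.18, north 38.2 cos 272° = 1.33
Summing: -38.18 km east, 1.33 km north → (-38.18, 1.33).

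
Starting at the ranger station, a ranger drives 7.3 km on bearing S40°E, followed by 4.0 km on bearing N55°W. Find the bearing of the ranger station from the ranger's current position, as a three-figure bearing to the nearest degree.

Leg 1 (S40°E, 7.3 km): east 7.3 sin 140° = 4.69, north 7.3 cos 140° = -5.59
Leg 2 (N55°W, 4.0 km): east 4.0 sin 305° = -3.28, north 4.0 cos 305° = 2.29
Net displacement: 1.42 east, -3.30 north. Direction back to start is (-1.42, 3.30): bearing = atan2(-1.42, 3.30) mod 360° = 336.77° ≈ 337°.

337°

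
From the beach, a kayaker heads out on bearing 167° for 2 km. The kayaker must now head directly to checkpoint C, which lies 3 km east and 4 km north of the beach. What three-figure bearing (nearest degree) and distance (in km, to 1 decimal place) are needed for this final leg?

023°, 6.5 km

Leg 1 (167°, 2 km): east 2 sin 167° = 0.45, north 2 cos 167° = -1.95
Current position: (0.45, -1.95). Target: (3, 4). Remaining: Δeast = 2.55, Δnorth = 5.95.
Bearing = atan2(2.55, 5.95) mod 360° = 23.20°; distance = √((2.55)² + (5.95)²) = 6.472 km.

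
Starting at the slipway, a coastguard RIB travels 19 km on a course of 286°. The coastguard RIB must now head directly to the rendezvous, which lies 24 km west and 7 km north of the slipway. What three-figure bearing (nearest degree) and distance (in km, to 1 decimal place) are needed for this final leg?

287°, 6.0 km

Leg 1 (286°, 19 km): east 19 sin 286° = -18.26, north 19 cos 286° = 5.24
Current position: (-18.26, 5.24). Target: (-24, 7). Remaining: Δeast = -5.74, Δnorth = 1.76.
Bearing = atan2(-5.74, 1.76) mod 360° = 287.08°; distance = √((-5.74)² + (1.76)²) = 6.001 km.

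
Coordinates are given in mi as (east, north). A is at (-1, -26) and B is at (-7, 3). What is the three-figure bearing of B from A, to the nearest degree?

348°

Δeast = -7 − -1 = -6.00; Δnorth = 3 − -26 = 29.00.
Bearing = atan2(Δeast, Δnorth) mod 360° = 348.31° ≈ 348°.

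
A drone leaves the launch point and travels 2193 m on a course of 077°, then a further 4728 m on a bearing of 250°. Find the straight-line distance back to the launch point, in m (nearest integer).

2565 m

Leg 1 (077°, 2193 m): east 2193 sin 77° = 2136.79, north 2193 cos 77° = 493.32
Leg 2 (250°, 4728 m): east 4728 sin 250° = -4442.87, north 4728 cos 250° = -1617.07
Net: -2306.07 east, -1123.75 north. Distance = √((-2306.07)² + (-1123.75)²) = 2565.306 m.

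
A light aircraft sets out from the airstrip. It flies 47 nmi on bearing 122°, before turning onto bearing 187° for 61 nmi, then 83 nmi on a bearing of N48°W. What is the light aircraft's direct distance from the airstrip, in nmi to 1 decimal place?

41.8 nmi

Leg 1 (122°, 47 nmi): east 47 sin 122° = 39.86, north 47 cos 122° = -24.91
Leg 2 (187°, 61 nmi): east 61 sin 187° = -7.43, north 61 cos 187° = -60.55
Leg 3 (N48°W, 83 nmi): east 83 sin 312° = -61.68, north 83 cos 312° = 55.54
Net: -29.26 east, -29.91 north. Distance = √((-29.26)² + (-29.91)²) = 41.842 nmi.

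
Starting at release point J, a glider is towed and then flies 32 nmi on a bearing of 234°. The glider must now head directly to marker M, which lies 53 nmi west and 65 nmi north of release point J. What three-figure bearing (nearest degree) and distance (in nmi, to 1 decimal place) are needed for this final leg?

342°, 88.1 nmi

Leg 1 (234°, 32 nmi): east 32 sin 234° = -25.89, north 32 cos 234° = -18.81
Current position: (-25.89, -18.81). Target: (-53, 65). Remaining: Δeast = -27.11, Δnorth = 83.81.
Bearing = atan2(-27.11, 83.81) mod 360° = 342.07°; distance = √((-27.11)² + (83.81)²) = 88.085 nmi.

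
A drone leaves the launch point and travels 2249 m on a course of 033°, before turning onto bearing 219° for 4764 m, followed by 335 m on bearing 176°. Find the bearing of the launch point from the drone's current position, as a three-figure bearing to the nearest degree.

039°

Leg 1 (033°, 2249 m): east 2249 sin 33° = 1224.89, north 2249 cos 33° = 1886.17
Leg 2 (219°, 4764 m): east 4764 sin 219° = -2998.08, north 4764 cos 219° = -3702.32
Leg 3 (176°, 335 m): east 335 sin 176° = 23.37, north 335 cos 176° = -334.18
Net displacement: -1749.82 east, -2150.34 north. Direction back to start is (1749.82, 2150.34): bearing = atan2(1749.82, 2150.34) mod 360° = 39.14° ≈ 039°.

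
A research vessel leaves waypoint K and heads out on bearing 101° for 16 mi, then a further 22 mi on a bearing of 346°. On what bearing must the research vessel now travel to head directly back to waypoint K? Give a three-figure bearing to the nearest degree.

210°

Leg 1 (101°, 16 mi): east 16 sin 101° = 15.71, north 16 cos 101° = -3.05
Leg 2 (346°, 22 mi): east 22 sin 346° = -5.32, north 22 cos 346° = 21.35
Net displacement: 10.38 east, 18.29 north. Direction back to start is (-10.38, -18.29): bearing = atan2(-10.38, -18.29) mod 360° = 209.58° ≈ 210°.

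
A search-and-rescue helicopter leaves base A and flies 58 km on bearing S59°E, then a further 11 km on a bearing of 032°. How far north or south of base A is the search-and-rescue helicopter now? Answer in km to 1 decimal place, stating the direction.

20.5 km south

Leg 1 (S59°E, 58 km): east 58 sin 121° = 49.72, north 58 cos 121° = -29.87
Leg 2 (032°, 11 km): east 11 sin 32° = 5.83, north 11 cos 32° = 9.33
Net north component: -20.54 km.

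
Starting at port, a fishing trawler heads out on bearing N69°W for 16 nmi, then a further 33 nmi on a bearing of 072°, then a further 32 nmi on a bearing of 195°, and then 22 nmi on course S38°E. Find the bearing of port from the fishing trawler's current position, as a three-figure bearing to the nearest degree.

Leg 1 (N69°W, 16 nmi): east 16 sin 291° = -14.94, north 16 cos 291° = 5.73
Leg 2 (072°, 33 nmi): east 33 sin 72° = 31.38, north 33 cos 72° = 10.20
Leg 3 (195°, 32 nmi): east 32 sin 195° = -8.28, north 32 cos 195° = -30.91
Leg 4 (S38°E, 22 nmi): east 22 sin 142° = 13.54, north 22 cos 142° = -17.34
Net displacement: 21.71 east, -32.31 north. Direction back to start is (-21.71, 32.31): bearing = atan2(-21.71, 32.31) mod 360° = 326.11° ≈ 326°.

326°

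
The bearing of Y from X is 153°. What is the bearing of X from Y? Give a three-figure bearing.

333°

Back-bearing = 153° + 180° = 333°.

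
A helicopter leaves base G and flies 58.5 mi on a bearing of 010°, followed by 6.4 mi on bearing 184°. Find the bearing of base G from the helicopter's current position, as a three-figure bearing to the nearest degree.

191°

Leg 1 (010°, 58.5 mi): east 58.5 sin 10° = 10.16, north 58.5 cos 10° = 57.61
Leg 2 (184°, 6.4 mi): east 6.4 sin 184° = -0.45, north 6.4 cos 184° = -6.38
Net displacement: 9.71 east, 51.23 north. Direction back to start is (-9.71, -51.23): bearing = atan2(-9.71, -51.23) mod 360° = 190.74° ≈ 191°.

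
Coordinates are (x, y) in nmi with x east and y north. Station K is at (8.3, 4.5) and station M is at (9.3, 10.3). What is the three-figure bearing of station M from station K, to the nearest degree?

Δeast = 9.3 − 8.3 = 1.00; Δnorth = 10.3 − 4.5 = 5.80.
Bearing = atan2(Δeast, Δnorth) mod 360° = 9.78° ≈ 010°.

010°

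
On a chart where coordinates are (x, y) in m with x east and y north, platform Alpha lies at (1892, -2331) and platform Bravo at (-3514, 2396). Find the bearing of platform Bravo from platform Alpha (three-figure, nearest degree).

Δeast = -3514 − 1892 = -5406.00; Δnorth = 2396 − -2331 = 4727.00.
Bearing = atan2(Δeast, Δnorth) mod 360° = 311.17° ≈ 311°.

311°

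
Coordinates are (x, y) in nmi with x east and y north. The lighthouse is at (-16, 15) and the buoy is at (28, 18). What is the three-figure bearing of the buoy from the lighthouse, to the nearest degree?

086°

Δeast = 28 − -16 = 44.00; Δnorth = 18 − 15 = 3.00.
Bearing = atan2(Δeast, Δnorth) mod 360° = 86.10° ≈ 086°.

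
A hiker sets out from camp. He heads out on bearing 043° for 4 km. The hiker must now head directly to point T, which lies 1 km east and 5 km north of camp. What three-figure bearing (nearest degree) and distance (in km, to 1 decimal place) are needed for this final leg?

Leg 1 (043°, 4 km): east 4 sin 43° = 2.73, north 4 cos 43° = 2.93
Current position: (2.73, 2.93). Target: (1, 5). Remaining: Δeast = -1.73, Δnorth = 2.07.
Bearing = atan2(-1.73, 2.07) mod 360° = 320.21°; distance = √((-1.73)² + (2.07)²) = 2.700 km.

320°, 2.7 km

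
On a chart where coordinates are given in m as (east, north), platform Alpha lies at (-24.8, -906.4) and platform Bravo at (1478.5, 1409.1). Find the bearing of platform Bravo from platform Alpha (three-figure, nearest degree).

Δeast = 1478.5 − -24.8 = 1503.30; Δnorth = 1409.1 − -906.4 = 2315.50.
Bearing = atan2(Δeast, Δnorth) mod 360° = 32.99° ≈ 033°.

033°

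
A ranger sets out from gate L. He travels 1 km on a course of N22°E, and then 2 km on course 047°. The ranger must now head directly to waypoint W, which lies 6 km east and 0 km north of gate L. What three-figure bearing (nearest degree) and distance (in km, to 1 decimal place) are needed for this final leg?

119°, 4.8 km

Leg 1 (N22°E, 1 km): east 1 sin 22° = 0.37, north 1 cos 22° = 0.93
Leg 2 (047°, 2 km): east 2 sin 47° = 1.46, north 2 cos 47° = 1.36
Current position: (1.84, 2.29). Target: (6, 0). Remaining: Δeast = 4.16, Δnorth = -2.29.
Bearing = atan2(4.16, -2.29) mod 360° = 118.83°; distance = √((4.16)² + (-2.29)²) = 4.752 km.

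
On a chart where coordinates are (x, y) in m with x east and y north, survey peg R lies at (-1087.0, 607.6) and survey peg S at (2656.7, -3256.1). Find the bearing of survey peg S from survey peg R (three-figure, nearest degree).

Δeast = 2656.7 − -1087.0 = 3743.70; Δnorth = -3256.1 − 607.6 = -3863.70.
Bearing = atan2(Δeast, Δnorth) mod 360° = 135.90° ≈ 136°.

136°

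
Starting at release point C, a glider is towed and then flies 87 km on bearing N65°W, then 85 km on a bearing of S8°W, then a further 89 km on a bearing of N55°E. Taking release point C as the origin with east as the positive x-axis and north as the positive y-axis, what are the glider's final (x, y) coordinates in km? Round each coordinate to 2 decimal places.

(-17.77, 3.64)

Leg 1 (N65°W, 87 km): east 87 sin 295° = -78.85, north 87 cos 295° = 36.77
Leg 2 (S8°W, 85 km): east 85 sin 188° = -11.83, north 85 cos 188° = -84.17
Leg 3 (N55°E, 89 km): east 89 sin 55° = 72.90, north 89 cos 55° = 51.05
Summing: -17.77 km east, 3.64 km north → (-17.77, 3.64).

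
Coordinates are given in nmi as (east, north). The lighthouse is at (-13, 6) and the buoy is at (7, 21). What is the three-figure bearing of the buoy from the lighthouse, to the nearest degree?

Δeast = 7 − -13 = 20.00; Δnorth = 21 − 6 = 15.00.
Bearing = atan2(Δeast, Δnorth) mod 360° = 53.13° ≈ 053°.

053°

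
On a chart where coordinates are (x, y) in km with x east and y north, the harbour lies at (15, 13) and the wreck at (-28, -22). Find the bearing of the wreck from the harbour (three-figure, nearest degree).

Δeast = -28 − 15 = -43.00; Δnorth = -22 − 13 = -35.00.
Bearing = atan2(Δeast, Δnorth) mod 360° = 230.86° ≈ 231°.

231°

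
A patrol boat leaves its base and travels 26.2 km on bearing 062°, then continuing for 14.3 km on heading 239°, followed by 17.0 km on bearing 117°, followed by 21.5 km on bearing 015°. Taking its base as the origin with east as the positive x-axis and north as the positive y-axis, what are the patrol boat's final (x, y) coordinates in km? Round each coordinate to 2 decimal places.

(31.59, 17.98)

Leg 1 (062°, 26.2 km): east 26.2 sin 62° = 23.13, north 26.2 cos 62° = 12.30
Leg 2 (239°, 14.3 km): east 14.3 sin 239° = -12.26, north 14.3 cos 239° = -7.37
Leg 3 (117°, 17.0 km): east 17.0 sin 117° = 15.15, north 17.0 cos 117° = -7.72
Leg 4 (015°, 21.5 km): east 21.5 sin 15° = 5.56, north 21.5 cos 15° = 20.77
Summing: 31.59 km east, 17.98 km north → (31.59, 17.98).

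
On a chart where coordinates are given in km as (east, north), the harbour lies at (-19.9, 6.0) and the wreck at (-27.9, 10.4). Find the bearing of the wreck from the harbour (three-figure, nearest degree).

Δeast = -27.9 − -19.9 = -8.00; Δnorth = 10.4 − 6.0 = 4.40.
Bearing = atan2(Δeast, Δnorth) mod 360° = 298.81° ≈ 299°.

299°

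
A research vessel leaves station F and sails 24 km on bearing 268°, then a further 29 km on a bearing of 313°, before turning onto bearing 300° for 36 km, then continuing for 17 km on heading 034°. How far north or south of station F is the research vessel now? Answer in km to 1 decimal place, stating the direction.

Leg 1 (268°, 24 km): east 24 sin 268° = -23.99, north 24 cos 268° = -0.84
Leg 2 (313°, 29 km): east 29 sin 313° = -21.21, north 29 cos 313° = 19.78
Leg 3 (300°, 36 km): east 36 sin 300° = -31.18, north 36 cos 300° = 18.00
Leg 4 (034°, 17 km): east 17 sin 34° = 9.51, north 17 cos 34° = 14.09
Net north component: 51.03 km.

51.0 km north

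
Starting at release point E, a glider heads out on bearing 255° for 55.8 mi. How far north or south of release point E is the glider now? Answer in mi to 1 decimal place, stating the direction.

14.4 mi south

Leg 1 (255°, 55.8 mi): east 55.8 sin 255° = -53.90, north 55.8 cos 255° = -14.44
Net north component: -14.44 mi.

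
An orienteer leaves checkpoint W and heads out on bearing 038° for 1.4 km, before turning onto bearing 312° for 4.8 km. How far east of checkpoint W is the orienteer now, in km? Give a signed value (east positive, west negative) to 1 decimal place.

Leg 1 (038°, 1.4 km): east 1.4 sin 38° = 0.86, north 1.4 cos 38° = 1.10
Leg 2 (312°, 4.8 km): east 4.8 sin 312° = -3.57, north 4.8 cos 312° = 3.21
Net east component: -2.71 km.

-2.7 km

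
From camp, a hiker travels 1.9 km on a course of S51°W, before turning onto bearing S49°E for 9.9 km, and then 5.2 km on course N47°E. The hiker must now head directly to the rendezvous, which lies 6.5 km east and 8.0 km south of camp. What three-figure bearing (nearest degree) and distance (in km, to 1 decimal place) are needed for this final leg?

221°, 5.1 km

Leg 1 (S51°W, 1.9 km): east 1.9 sin 231° = -1.48, north 1.9 cos 231° = -1.20
Leg 2 (S49°E, 9.9 km): east 9.9 sin 131° = 7.47, north 9.9 cos 131° = -6.49
Leg 3 (N47°E, 5.2 km): east 5.2 sin 47° = 3.80, north 5.2 cos 47° = 3.55
Current position: (9.80, -4.14). Target: (6.5, -8.0). Remaining: Δeast = -3.30, Δnorth = -3.86.
Bearing = atan2(-3.30, -3.86) mod 360° = 220.54°; distance = √((-3.30)² + (-3.86)²) = 5.074 km.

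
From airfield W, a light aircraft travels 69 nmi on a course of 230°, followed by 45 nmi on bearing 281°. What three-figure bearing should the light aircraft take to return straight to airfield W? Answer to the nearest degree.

Leg 1 (230°, 69 nmi): east 69 sin 230° = -52.86, north 69 cos 230° = -44.35
Leg 2 (281°, 45 nmi): east 45 sin 281° = -44.17, north 45 cos 281° = 8.59
Net displacement: -97.03 east, -35.77 north. Direction back to start is (97.03, 35.77): bearing = atan2(97.03, 35.77) mod 360° = 69.77° ≈ 070°.

070°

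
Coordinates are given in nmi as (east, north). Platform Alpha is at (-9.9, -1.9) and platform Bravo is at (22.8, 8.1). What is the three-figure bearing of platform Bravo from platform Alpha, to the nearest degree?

073°

Δeast = 22.8 − -9.9 = 32.70; Δnorth = 8.1 − -1.9 = 10.00.
Bearing = atan2(Δeast, Δnorth) mod 360° = 73.00° ≈ 073°.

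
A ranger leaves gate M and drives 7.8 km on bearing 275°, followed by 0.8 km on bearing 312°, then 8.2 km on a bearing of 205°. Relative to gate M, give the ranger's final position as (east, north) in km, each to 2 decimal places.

Leg 1 (275°, 7.8 km): east 7.8 sin 275° = -7.77, north 7.8 cos 275° = 0.68
Leg 2 (312°, 0.8 km): east 0.8 sin 312° = -0.59, north 0.8 cos 312° = 0.54
Leg 3 (205°, 8.2 km): east 8.2 sin 205° = -3.47, north 8.2 cos 205° = -7.43
Summing: -11.83 km east, -6.22 km north → (-11.83, -6.22).

(-11.83, -6.22)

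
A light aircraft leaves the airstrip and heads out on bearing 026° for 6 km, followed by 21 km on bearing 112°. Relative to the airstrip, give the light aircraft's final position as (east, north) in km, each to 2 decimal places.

(22.10, -2.47)

Leg 1 (026°, 6 km): east 6 sin 26° = 2.63, north 6 cos 26° = 5.39
Leg 2 (112°, 21 km): east 21 sin 112° = 19.47, north 21 cos 112° = -7.87
Summing: 22.10 km east, -2.47 km north → (22.10, -2.47).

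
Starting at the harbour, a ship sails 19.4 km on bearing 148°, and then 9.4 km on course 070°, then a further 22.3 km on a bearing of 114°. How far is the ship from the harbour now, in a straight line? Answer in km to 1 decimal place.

45.4 km

Leg 1 (148°, 19.4 km): east 19.4 sin 148° = 10.28, north 19.4 cos 148° = -16.45
Leg 2 (070°, 9.4 km): east 9.4 sin 70° = 8.83, north 9.4 cos 70° = 3.21
Leg 3 (114°, 22.3 km): east 22.3 sin 114° = 20.37, north 22.3 cos 114° = -9.07
Net: 39.49 east, -22.31 north. Distance = √((39.49)² + (-22.31)²) = 45.351 km.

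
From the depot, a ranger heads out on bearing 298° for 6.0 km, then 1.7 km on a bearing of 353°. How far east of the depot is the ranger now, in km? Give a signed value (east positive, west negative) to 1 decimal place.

-5.5 km

Leg 1 (298°, 6.0 km): east 6.0 sin 298° = -5.30, north 6.0 cos 298° = 2.82
Leg 2 (353°, 1.7 km): east 1.7 sin 353° = -0.21, north 1.7 cos 353° = 1.69
Net east component: -5.50 km.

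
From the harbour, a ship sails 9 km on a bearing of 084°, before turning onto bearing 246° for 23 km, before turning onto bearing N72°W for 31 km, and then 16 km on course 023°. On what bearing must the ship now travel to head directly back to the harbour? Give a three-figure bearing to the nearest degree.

Leg 1 (084°, 9 km): east 9 sin 84° = 8.95, north 9 cos 84° = 0.94
Leg 2 (246°, 23 km): east 23 sin 246° = -21.01, north 23 cos 246° = -9.35
Leg 3 (N72°W, 31 km): east 31 sin 288° = -29.48, north 31 cos 288° = 9.58
Leg 4 (023°, 16 km): east 16 sin 23° = 6.25, north 16 cos 23° = 14.73
Net displacement: -35.29 east, 15.89 north. Direction back to start is (35.29, -15.89): bearing = atan2(35.29, -15.89) mod 360° = 114.24° ≈ 114°.

114°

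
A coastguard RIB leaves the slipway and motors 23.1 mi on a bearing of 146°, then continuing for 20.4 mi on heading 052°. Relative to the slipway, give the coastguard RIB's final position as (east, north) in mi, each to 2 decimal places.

(28.99, -6.59)

Leg 1 (146°, 23.1 mi): east 23.1 sin 146° = 12.92, north 23.1 cos 146° = -19.15
Leg 2 (052°, 20.4 mi): east 20.4 sin 52° = 16.08, north 20.4 cos 52° = 12.56
Summing: 28.99 mi east, -6.59 mi north → (28.99, -6.59).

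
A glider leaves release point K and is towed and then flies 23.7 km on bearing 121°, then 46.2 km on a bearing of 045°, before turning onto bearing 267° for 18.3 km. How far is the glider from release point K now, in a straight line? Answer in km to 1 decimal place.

39.8 km

Leg 1 (121°, 23.7 km): east 23.7 sin 121° = 20.31, north 23.7 cos 121° = -12.21
Leg 2 (045°, 46.2 km): east 46.2 sin 45° = 32.67, north 46.2 cos 45° = 32.67
Leg 3 (267°, 18.3 km): east 18.3 sin 267° = -18.27, north 18.3 cos 267° = -0.96
Net: 34.71 east, 19.50 north. Distance = √((34.71)² + (19.50)²) = 39.813 km.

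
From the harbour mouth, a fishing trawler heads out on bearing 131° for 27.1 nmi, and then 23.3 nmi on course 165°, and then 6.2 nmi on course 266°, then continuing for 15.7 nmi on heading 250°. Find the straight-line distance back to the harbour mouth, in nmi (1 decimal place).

46.4 nmi

Leg 1 (131°, 27.1 nmi): east 27.1 sin 131° = 20.45, north 27.1 cos 131° = -17.78
Leg 2 (165°, 23.3 nmi): east 23.3 sin 165° = 6.03, north 23.3 cos 165° = -22.51
Leg 3 (266°, 6.2 nmi): east 6.2 sin 266° = -6.18, north 6.2 cos 266° = -0.43
Leg 4 (250°, 15.7 nmi): east 15.7 sin 250° = -14.75, north 15.7 cos 250° = -5.37
Net: 5.55 east, -46.09 north. Distance = √((5.55)² + (-46.09)²) = 46.420 nmi.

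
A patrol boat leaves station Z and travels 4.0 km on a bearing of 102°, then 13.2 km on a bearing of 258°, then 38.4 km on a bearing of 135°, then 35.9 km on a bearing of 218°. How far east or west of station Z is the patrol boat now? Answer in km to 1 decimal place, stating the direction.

3.9 km west

Leg 1 (102°, 4.0 km): east 4.0 sin 102° = 3.91, north 4.0 cos 102° = -0.83
Leg 2 (258°, 13.2 km): east 13.2 sin 258° = -12.91, north 13.2 cos 258° = -2.74
Leg 3 (135°, 38.4 km): east 38.4 sin 135° = 27.15, north 38.4 cos 135° = -27.15
Leg 4 (218°, 35.9 km): east 35.9 sin 218° = -22.10, north 35.9 cos 218° = -28.29
Net east component: -3.95 km.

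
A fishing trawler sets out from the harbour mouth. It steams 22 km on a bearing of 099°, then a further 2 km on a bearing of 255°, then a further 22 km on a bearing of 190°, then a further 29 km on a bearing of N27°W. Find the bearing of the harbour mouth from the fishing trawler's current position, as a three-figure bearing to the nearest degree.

Leg 1 (099°, 22 km): east 22 sin 99° = 21.73, north 22 cos 99° = -3.44
Leg 2 (255°, 2 km): east 2 sin 255° = -1.93, north 2 cos 255° = -0.52
Leg 3 (190°, 22 km): east 22 sin 190° = -3.82, north 22 cos 190° = -21.67
Leg 4 (N27°W, 29 km): east 29 sin 333° = -13.17, north 29 cos 333° = 25.84
Net displacement: 2.81 east, 0.21 north. Direction back to start is (-2.81, -0.21): bearing = atan2(-2.81, -0.21) mod 360° = 265.64° ≈ 266°.

266°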